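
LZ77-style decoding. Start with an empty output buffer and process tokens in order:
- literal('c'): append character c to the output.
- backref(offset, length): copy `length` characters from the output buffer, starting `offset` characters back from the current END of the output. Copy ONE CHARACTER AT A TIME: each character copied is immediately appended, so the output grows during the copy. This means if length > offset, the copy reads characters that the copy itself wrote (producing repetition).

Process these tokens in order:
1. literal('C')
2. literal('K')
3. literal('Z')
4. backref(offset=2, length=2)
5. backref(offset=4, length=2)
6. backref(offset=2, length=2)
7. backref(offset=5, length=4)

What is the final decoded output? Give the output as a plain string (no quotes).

Token 1: literal('C'). Output: "C"
Token 2: literal('K'). Output: "CK"
Token 3: literal('Z'). Output: "CKZ"
Token 4: backref(off=2, len=2). Copied 'KZ' from pos 1. Output: "CKZKZ"
Token 5: backref(off=4, len=2). Copied 'KZ' from pos 1. Output: "CKZKZKZ"
Token 6: backref(off=2, len=2). Copied 'KZ' from pos 5. Output: "CKZKZKZKZ"
Token 7: backref(off=5, len=4). Copied 'ZKZK' from pos 4. Output: "CKZKZKZKZZKZK"

Answer: CKZKZKZKZZKZK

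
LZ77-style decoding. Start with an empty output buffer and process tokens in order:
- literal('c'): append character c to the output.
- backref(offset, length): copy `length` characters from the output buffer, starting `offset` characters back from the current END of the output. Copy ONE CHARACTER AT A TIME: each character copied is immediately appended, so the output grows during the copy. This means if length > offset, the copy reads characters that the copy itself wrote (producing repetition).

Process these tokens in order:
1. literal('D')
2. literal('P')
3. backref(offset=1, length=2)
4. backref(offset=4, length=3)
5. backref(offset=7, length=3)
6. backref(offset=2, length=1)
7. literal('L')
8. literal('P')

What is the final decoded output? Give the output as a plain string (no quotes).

Answer: DPPPDPPDPPPLP

Derivation:
Token 1: literal('D'). Output: "D"
Token 2: literal('P'). Output: "DP"
Token 3: backref(off=1, len=2) (overlapping!). Copied 'PP' from pos 1. Output: "DPPP"
Token 4: backref(off=4, len=3). Copied 'DPP' from pos 0. Output: "DPPPDPP"
Token 5: backref(off=7, len=3). Copied 'DPP' from pos 0. Output: "DPPPDPPDPP"
Token 6: backref(off=2, len=1). Copied 'P' from pos 8. Output: "DPPPDPPDPPP"
Token 7: literal('L'). Output: "DPPPDPPDPPPL"
Token 8: literal('P'). Output: "DPPPDPPDPPPLP"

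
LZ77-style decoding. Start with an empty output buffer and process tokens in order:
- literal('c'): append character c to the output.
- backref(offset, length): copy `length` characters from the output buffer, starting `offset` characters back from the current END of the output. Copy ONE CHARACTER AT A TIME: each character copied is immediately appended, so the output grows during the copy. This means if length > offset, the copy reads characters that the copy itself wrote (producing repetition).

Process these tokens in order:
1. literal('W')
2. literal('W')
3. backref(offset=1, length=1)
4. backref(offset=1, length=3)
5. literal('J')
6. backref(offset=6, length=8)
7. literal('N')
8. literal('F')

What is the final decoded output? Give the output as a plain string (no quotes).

Answer: WWWWWWJWWWWWJWWNF

Derivation:
Token 1: literal('W'). Output: "W"
Token 2: literal('W'). Output: "WW"
Token 3: backref(off=1, len=1). Copied 'W' from pos 1. Output: "WWW"
Token 4: backref(off=1, len=3) (overlapping!). Copied 'WWW' from pos 2. Output: "WWWWWW"
Token 5: literal('J'). Output: "WWWWWWJ"
Token 6: backref(off=6, len=8) (overlapping!). Copied 'WWWWWJWW' from pos 1. Output: "WWWWWWJWWWWWJWW"
Token 7: literal('N'). Output: "WWWWWWJWWWWWJWWN"
Token 8: literal('F'). Output: "WWWWWWJWWWWWJWWNF"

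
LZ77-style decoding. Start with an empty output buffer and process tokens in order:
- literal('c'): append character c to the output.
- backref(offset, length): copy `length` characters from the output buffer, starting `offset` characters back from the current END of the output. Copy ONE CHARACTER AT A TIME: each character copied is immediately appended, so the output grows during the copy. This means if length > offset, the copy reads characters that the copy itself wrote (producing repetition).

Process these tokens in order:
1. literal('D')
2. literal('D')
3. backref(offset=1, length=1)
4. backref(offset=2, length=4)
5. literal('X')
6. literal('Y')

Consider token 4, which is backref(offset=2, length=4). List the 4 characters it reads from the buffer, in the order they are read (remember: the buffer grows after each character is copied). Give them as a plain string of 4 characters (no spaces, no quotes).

Token 1: literal('D'). Output: "D"
Token 2: literal('D'). Output: "DD"
Token 3: backref(off=1, len=1). Copied 'D' from pos 1. Output: "DDD"
Token 4: backref(off=2, len=4). Buffer before: "DDD" (len 3)
  byte 1: read out[1]='D', append. Buffer now: "DDDD"
  byte 2: read out[2]='D', append. Buffer now: "DDDDD"
  byte 3: read out[3]='D', append. Buffer now: "DDDDDD"
  byte 4: read out[4]='D', append. Buffer now: "DDDDDDD"

Answer: DDDD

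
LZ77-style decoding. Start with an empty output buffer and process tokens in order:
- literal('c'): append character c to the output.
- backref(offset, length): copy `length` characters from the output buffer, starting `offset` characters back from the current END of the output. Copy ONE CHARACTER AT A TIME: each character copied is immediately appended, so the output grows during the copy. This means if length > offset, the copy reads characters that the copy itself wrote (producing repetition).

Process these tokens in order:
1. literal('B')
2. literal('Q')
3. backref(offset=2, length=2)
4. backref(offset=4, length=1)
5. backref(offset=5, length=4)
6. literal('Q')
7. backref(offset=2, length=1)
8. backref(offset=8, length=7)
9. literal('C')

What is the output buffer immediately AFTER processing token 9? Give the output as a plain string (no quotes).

Answer: BQBQBBQBQQQQBBQBQQC

Derivation:
Token 1: literal('B'). Output: "B"
Token 2: literal('Q'). Output: "BQ"
Token 3: backref(off=2, len=2). Copied 'BQ' from pos 0. Output: "BQBQ"
Token 4: backref(off=4, len=1). Copied 'B' from pos 0. Output: "BQBQB"
Token 5: backref(off=5, len=4). Copied 'BQBQ' from pos 0. Output: "BQBQBBQBQ"
Token 6: literal('Q'). Output: "BQBQBBQBQQ"
Token 7: backref(off=2, len=1). Copied 'Q' from pos 8. Output: "BQBQBBQBQQQ"
Token 8: backref(off=8, len=7). Copied 'QBBQBQQ' from pos 3. Output: "BQBQBBQBQQQQBBQBQQ"
Token 9: literal('C'). Output: "BQBQBBQBQQQQBBQBQQC"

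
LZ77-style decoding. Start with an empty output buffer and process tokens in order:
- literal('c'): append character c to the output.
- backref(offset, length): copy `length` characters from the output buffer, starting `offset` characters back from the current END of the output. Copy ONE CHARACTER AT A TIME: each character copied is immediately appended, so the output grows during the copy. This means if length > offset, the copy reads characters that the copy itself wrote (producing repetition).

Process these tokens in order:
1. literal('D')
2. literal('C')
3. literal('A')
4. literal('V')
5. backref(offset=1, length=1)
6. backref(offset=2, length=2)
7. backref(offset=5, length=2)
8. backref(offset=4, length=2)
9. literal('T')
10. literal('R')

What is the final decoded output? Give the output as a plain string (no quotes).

Token 1: literal('D'). Output: "D"
Token 2: literal('C'). Output: "DC"
Token 3: literal('A'). Output: "DCA"
Token 4: literal('V'). Output: "DCAV"
Token 5: backref(off=1, len=1). Copied 'V' from pos 3. Output: "DCAVV"
Token 6: backref(off=2, len=2). Copied 'VV' from pos 3. Output: "DCAVVVV"
Token 7: backref(off=5, len=2). Copied 'AV' from pos 2. Output: "DCAVVVVAV"
Token 8: backref(off=4, len=2). Copied 'VV' from pos 5. Output: "DCAVVVVAVVV"
Token 9: literal('T'). Output: "DCAVVVVAVVVT"
Token 10: literal('R'). Output: "DCAVVVVAVVVTR"

Answer: DCAVVVVAVVVTR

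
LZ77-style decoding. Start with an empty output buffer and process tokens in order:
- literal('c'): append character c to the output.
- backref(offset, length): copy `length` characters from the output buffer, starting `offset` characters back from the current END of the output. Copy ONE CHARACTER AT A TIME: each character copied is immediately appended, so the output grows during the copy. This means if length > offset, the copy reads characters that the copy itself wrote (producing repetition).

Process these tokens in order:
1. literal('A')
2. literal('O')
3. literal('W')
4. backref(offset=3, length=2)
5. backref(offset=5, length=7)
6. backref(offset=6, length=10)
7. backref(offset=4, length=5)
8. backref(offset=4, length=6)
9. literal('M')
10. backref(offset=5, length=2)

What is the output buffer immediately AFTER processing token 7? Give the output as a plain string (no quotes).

Token 1: literal('A'). Output: "A"
Token 2: literal('O'). Output: "AO"
Token 3: literal('W'). Output: "AOW"
Token 4: backref(off=3, len=2). Copied 'AO' from pos 0. Output: "AOWAO"
Token 5: backref(off=5, len=7) (overlapping!). Copied 'AOWAOAO' from pos 0. Output: "AOWAOAOWAOAO"
Token 6: backref(off=6, len=10) (overlapping!). Copied 'OWAOAOOWAO' from pos 6. Output: "AOWAOAOWAOAOOWAOAOOWAO"
Token 7: backref(off=4, len=5) (overlapping!). Copied 'OWAOO' from pos 18. Output: "AOWAOAOWAOAOOWAOAOOWAOOWAOO"

Answer: AOWAOAOWAOAOOWAOAOOWAOOWAOO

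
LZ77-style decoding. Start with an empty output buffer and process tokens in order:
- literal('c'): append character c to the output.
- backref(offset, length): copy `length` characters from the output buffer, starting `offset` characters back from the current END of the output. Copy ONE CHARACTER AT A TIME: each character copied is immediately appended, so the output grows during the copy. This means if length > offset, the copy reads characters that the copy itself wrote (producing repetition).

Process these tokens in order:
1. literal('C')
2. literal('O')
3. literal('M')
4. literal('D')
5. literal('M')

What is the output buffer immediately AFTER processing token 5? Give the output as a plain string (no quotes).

Token 1: literal('C'). Output: "C"
Token 2: literal('O'). Output: "CO"
Token 3: literal('M'). Output: "COM"
Token 4: literal('D'). Output: "COMD"
Token 5: literal('M'). Output: "COMDM"

Answer: COMDM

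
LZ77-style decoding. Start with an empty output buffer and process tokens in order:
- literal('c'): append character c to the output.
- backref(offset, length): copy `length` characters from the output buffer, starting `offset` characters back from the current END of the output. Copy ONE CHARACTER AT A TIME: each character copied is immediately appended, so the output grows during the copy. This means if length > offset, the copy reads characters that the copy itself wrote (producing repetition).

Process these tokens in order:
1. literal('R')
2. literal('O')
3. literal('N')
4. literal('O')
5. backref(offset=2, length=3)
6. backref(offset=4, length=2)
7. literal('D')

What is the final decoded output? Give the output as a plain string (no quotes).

Answer: RONONONOND

Derivation:
Token 1: literal('R'). Output: "R"
Token 2: literal('O'). Output: "RO"
Token 3: literal('N'). Output: "RON"
Token 4: literal('O'). Output: "RONO"
Token 5: backref(off=2, len=3) (overlapping!). Copied 'NON' from pos 2. Output: "RONONON"
Token 6: backref(off=4, len=2). Copied 'ON' from pos 3. Output: "RONONONON"
Token 7: literal('D'). Output: "RONONONOND"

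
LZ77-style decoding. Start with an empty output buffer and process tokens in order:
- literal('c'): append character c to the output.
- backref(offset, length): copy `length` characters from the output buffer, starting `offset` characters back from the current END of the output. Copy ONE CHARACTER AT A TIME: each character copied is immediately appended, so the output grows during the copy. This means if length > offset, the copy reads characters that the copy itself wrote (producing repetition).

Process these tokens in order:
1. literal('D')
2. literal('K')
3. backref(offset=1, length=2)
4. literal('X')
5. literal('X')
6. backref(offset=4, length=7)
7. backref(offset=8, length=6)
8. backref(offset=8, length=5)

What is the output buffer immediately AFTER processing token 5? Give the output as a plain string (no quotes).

Answer: DKKKXX

Derivation:
Token 1: literal('D'). Output: "D"
Token 2: literal('K'). Output: "DK"
Token 3: backref(off=1, len=2) (overlapping!). Copied 'KK' from pos 1. Output: "DKKK"
Token 4: literal('X'). Output: "DKKKX"
Token 5: literal('X'). Output: "DKKKXX"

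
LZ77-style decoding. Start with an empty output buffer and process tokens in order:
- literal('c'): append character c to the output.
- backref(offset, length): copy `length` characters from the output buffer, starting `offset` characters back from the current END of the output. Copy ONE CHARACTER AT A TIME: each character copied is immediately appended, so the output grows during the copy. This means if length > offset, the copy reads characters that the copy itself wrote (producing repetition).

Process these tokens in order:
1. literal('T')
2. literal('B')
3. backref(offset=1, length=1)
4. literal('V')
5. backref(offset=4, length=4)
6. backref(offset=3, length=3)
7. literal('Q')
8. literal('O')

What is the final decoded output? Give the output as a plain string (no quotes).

Token 1: literal('T'). Output: "T"
Token 2: literal('B'). Output: "TB"
Token 3: backref(off=1, len=1). Copied 'B' from pos 1. Output: "TBB"
Token 4: literal('V'). Output: "TBBV"
Token 5: backref(off=4, len=4). Copied 'TBBV' from pos 0. Output: "TBBVTBBV"
Token 6: backref(off=3, len=3). Copied 'BBV' from pos 5. Output: "TBBVTBBVBBV"
Token 7: literal('Q'). Output: "TBBVTBBVBBVQ"
Token 8: literal('O'). Output: "TBBVTBBVBBVQO"

Answer: TBBVTBBVBBVQO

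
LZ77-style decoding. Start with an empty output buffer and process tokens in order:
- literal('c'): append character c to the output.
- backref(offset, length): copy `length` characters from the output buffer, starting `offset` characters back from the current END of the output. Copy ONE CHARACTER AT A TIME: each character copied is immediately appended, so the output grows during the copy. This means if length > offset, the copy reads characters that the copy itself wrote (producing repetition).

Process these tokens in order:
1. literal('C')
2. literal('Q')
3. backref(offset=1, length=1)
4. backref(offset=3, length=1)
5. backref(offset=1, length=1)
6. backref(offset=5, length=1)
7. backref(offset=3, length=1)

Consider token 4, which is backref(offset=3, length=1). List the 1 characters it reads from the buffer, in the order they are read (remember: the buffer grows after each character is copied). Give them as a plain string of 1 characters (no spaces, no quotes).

Answer: C

Derivation:
Token 1: literal('C'). Output: "C"
Token 2: literal('Q'). Output: "CQ"
Token 3: backref(off=1, len=1). Copied 'Q' from pos 1. Output: "CQQ"
Token 4: backref(off=3, len=1). Buffer before: "CQQ" (len 3)
  byte 1: read out[0]='C', append. Buffer now: "CQQC"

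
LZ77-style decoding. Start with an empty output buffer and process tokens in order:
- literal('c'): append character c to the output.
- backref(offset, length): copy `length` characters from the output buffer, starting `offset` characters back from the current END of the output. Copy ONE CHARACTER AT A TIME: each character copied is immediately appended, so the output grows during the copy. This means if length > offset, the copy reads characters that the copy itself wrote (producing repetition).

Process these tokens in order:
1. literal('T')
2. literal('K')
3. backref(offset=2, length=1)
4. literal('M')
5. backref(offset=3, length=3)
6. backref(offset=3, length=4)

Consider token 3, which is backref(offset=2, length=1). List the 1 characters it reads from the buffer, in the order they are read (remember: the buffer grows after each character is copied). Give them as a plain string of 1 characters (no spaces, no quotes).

Token 1: literal('T'). Output: "T"
Token 2: literal('K'). Output: "TK"
Token 3: backref(off=2, len=1). Buffer before: "TK" (len 2)
  byte 1: read out[0]='T', append. Buffer now: "TKT"

Answer: T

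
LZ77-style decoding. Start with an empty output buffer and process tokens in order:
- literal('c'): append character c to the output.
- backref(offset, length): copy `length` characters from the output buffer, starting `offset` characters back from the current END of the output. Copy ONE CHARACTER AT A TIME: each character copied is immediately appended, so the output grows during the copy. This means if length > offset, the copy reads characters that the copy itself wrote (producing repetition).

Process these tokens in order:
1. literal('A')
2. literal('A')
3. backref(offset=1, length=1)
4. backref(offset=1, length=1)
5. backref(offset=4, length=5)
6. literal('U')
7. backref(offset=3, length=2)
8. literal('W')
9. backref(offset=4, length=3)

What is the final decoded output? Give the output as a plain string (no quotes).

Answer: AAAAAAAAAUAAWUAA

Derivation:
Token 1: literal('A'). Output: "A"
Token 2: literal('A'). Output: "AA"
Token 3: backref(off=1, len=1). Copied 'A' from pos 1. Output: "AAA"
Token 4: backref(off=1, len=1). Copied 'A' from pos 2. Output: "AAAA"
Token 5: backref(off=4, len=5) (overlapping!). Copied 'AAAAA' from pos 0. Output: "AAAAAAAAA"
Token 6: literal('U'). Output: "AAAAAAAAAU"
Token 7: backref(off=3, len=2). Copied 'AA' from pos 7. Output: "AAAAAAAAAUAA"
Token 8: literal('W'). Output: "AAAAAAAAAUAAW"
Token 9: backref(off=4, len=3). Copied 'UAA' from pos 9. Output: "AAAAAAAAAUAAWUAA"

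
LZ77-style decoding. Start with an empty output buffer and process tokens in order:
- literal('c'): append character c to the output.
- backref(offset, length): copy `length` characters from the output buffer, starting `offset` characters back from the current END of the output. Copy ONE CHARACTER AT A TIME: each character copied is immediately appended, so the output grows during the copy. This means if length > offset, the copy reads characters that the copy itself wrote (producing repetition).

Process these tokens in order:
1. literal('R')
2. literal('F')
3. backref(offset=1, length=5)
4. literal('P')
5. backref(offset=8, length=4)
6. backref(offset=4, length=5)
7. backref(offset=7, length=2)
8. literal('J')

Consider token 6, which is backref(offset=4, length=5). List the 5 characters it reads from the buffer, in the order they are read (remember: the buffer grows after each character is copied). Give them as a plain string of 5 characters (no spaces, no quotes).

Token 1: literal('R'). Output: "R"
Token 2: literal('F'). Output: "RF"
Token 3: backref(off=1, len=5) (overlapping!). Copied 'FFFFF' from pos 1. Output: "RFFFFFF"
Token 4: literal('P'). Output: "RFFFFFFP"
Token 5: backref(off=8, len=4). Copied 'RFFF' from pos 0. Output: "RFFFFFFPRFFF"
Token 6: backref(off=4, len=5). Buffer before: "RFFFFFFPRFFF" (len 12)
  byte 1: read out[8]='R', append. Buffer now: "RFFFFFFPRFFFR"
  byte 2: read out[9]='F', append. Buffer now: "RFFFFFFPRFFFRF"
  byte 3: read out[10]='F', append. Buffer now: "RFFFFFFPRFFFRFF"
  byte 4: read out[11]='F', append. Buffer now: "RFFFFFFPRFFFRFFF"
  byte 5: read out[12]='R', append. Buffer now: "RFFFFFFPRFFFRFFFR"

Answer: RFFFR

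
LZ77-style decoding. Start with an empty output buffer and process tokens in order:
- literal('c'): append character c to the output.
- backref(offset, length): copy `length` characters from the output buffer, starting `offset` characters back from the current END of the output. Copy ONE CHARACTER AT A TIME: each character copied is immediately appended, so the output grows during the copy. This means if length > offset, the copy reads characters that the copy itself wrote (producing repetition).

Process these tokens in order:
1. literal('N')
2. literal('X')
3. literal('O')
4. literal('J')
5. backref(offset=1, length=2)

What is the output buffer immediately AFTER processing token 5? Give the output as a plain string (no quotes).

Answer: NXOJJJ

Derivation:
Token 1: literal('N'). Output: "N"
Token 2: literal('X'). Output: "NX"
Token 3: literal('O'). Output: "NXO"
Token 4: literal('J'). Output: "NXOJ"
Token 5: backref(off=1, len=2) (overlapping!). Copied 'JJ' from pos 3. Output: "NXOJJJ"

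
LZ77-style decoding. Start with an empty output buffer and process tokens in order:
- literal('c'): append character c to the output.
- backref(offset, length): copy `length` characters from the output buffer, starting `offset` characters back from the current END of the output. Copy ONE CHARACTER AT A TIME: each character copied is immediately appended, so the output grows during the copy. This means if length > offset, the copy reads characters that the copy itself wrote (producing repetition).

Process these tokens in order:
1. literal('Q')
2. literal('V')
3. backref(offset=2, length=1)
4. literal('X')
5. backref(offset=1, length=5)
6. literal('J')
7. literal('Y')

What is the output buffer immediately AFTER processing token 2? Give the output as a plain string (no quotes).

Answer: QV

Derivation:
Token 1: literal('Q'). Output: "Q"
Token 2: literal('V'). Output: "QV"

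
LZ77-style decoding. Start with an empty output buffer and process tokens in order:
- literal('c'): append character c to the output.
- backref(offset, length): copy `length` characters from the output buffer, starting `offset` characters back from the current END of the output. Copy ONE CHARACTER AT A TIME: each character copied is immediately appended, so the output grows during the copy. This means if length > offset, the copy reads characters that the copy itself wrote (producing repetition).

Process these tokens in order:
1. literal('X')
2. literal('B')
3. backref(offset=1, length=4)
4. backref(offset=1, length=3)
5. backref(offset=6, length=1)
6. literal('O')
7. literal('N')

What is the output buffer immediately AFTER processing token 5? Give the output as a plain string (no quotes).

Token 1: literal('X'). Output: "X"
Token 2: literal('B'). Output: "XB"
Token 3: backref(off=1, len=4) (overlapping!). Copied 'BBBB' from pos 1. Output: "XBBBBB"
Token 4: backref(off=1, len=3) (overlapping!). Copied 'BBB' from pos 5. Output: "XBBBBBBBB"
Token 5: backref(off=6, len=1). Copied 'B' from pos 3. Output: "XBBBBBBBBB"

Answer: XBBBBBBBBB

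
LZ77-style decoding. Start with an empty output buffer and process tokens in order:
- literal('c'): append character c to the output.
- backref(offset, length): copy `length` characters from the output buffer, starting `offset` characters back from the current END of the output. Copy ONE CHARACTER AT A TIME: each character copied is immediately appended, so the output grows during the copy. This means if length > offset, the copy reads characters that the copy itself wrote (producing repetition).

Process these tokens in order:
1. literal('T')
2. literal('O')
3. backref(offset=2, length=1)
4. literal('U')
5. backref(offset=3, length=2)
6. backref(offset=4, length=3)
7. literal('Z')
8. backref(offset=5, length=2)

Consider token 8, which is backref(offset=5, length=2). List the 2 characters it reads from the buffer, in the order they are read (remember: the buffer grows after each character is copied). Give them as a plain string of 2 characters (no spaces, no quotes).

Answer: TT

Derivation:
Token 1: literal('T'). Output: "T"
Token 2: literal('O'). Output: "TO"
Token 3: backref(off=2, len=1). Copied 'T' from pos 0. Output: "TOT"
Token 4: literal('U'). Output: "TOTU"
Token 5: backref(off=3, len=2). Copied 'OT' from pos 1. Output: "TOTUOT"
Token 6: backref(off=4, len=3). Copied 'TUO' from pos 2. Output: "TOTUOTTUO"
Token 7: literal('Z'). Output: "TOTUOTTUOZ"
Token 8: backref(off=5, len=2). Buffer before: "TOTUOTTUOZ" (len 10)
  byte 1: read out[5]='T', append. Buffer now: "TOTUOTTUOZT"
  byte 2: read out[6]='T', append. Buffer now: "TOTUOTTUOZTT"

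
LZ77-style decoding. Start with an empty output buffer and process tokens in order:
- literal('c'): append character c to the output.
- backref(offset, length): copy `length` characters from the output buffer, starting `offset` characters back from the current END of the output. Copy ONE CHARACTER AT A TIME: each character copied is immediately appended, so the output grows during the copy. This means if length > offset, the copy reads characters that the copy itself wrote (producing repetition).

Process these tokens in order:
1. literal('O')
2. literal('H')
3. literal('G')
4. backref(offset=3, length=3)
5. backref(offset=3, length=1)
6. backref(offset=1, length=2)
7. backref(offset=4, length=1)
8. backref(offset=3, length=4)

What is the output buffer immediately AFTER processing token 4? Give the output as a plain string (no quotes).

Answer: OHGOHG

Derivation:
Token 1: literal('O'). Output: "O"
Token 2: literal('H'). Output: "OH"
Token 3: literal('G'). Output: "OHG"
Token 4: backref(off=3, len=3). Copied 'OHG' from pos 0. Output: "OHGOHG"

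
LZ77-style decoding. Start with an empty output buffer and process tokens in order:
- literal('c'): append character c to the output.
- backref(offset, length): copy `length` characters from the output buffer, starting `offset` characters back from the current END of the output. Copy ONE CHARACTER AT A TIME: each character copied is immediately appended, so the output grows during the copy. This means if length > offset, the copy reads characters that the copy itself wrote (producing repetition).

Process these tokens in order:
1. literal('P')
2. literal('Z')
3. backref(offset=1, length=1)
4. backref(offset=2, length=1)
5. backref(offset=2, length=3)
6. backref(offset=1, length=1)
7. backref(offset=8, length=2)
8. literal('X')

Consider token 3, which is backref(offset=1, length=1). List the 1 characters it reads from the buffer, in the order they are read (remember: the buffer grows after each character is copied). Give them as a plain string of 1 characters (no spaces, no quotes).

Token 1: literal('P'). Output: "P"
Token 2: literal('Z'). Output: "PZ"
Token 3: backref(off=1, len=1). Buffer before: "PZ" (len 2)
  byte 1: read out[1]='Z', append. Buffer now: "PZZ"

Answer: Z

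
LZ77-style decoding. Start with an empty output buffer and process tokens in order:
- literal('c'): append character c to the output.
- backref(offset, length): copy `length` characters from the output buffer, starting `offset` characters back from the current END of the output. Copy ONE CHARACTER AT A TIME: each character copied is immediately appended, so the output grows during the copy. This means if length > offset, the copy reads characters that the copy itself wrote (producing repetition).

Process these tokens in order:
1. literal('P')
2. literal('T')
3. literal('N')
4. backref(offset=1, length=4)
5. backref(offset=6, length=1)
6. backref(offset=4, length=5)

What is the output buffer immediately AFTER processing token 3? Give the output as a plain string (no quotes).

Token 1: literal('P'). Output: "P"
Token 2: literal('T'). Output: "PT"
Token 3: literal('N'). Output: "PTN"

Answer: PTN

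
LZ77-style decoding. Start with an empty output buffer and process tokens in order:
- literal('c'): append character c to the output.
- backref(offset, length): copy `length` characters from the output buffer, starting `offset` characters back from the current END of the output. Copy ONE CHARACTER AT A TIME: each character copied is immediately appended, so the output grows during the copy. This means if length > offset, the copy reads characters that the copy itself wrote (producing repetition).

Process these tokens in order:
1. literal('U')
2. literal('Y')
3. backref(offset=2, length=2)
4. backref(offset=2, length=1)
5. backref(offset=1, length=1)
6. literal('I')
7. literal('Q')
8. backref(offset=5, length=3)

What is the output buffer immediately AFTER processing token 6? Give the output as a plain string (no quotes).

Answer: UYUYUUI

Derivation:
Token 1: literal('U'). Output: "U"
Token 2: literal('Y'). Output: "UY"
Token 3: backref(off=2, len=2). Copied 'UY' from pos 0. Output: "UYUY"
Token 4: backref(off=2, len=1). Copied 'U' from pos 2. Output: "UYUYU"
Token 5: backref(off=1, len=1). Copied 'U' from pos 4. Output: "UYUYUU"
Token 6: literal('I'). Output: "UYUYUUI"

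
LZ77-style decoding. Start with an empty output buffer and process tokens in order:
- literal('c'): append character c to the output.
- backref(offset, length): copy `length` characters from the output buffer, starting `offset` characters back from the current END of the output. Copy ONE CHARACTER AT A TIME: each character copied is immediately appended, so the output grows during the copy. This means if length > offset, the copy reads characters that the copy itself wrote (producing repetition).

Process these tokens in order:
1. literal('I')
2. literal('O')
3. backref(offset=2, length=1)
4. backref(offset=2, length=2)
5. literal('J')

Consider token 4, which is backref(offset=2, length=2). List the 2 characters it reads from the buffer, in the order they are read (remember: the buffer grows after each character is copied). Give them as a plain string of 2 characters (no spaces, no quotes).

Token 1: literal('I'). Output: "I"
Token 2: literal('O'). Output: "IO"
Token 3: backref(off=2, len=1). Copied 'I' from pos 0. Output: "IOI"
Token 4: backref(off=2, len=2). Buffer before: "IOI" (len 3)
  byte 1: read out[1]='O', append. Buffer now: "IOIO"
  byte 2: read out[2]='I', append. Buffer now: "IOIOI"

Answer: OI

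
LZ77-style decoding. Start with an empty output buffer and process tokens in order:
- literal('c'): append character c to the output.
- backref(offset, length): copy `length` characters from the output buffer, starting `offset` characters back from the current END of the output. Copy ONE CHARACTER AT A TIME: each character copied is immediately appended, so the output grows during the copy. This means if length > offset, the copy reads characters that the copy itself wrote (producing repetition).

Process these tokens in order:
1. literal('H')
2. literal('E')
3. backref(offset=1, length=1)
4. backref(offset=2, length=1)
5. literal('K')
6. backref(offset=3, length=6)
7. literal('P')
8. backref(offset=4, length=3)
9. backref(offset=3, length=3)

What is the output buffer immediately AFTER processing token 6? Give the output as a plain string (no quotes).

Token 1: literal('H'). Output: "H"
Token 2: literal('E'). Output: "HE"
Token 3: backref(off=1, len=1). Copied 'E' from pos 1. Output: "HEE"
Token 4: backref(off=2, len=1). Copied 'E' from pos 1. Output: "HEEE"
Token 5: literal('K'). Output: "HEEEK"
Token 6: backref(off=3, len=6) (overlapping!). Copied 'EEKEEK' from pos 2. Output: "HEEEKEEKEEK"

Answer: HEEEKEEKEEK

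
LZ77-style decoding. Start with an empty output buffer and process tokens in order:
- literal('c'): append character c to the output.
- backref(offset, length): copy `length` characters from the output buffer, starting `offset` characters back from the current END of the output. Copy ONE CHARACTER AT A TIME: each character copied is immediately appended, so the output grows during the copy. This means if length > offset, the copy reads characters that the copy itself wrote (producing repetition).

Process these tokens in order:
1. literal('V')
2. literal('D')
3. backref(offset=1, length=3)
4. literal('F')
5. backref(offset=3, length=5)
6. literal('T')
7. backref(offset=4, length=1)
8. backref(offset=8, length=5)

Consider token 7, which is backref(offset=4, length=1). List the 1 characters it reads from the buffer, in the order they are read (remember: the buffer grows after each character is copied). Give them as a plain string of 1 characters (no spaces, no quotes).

Answer: F

Derivation:
Token 1: literal('V'). Output: "V"
Token 2: literal('D'). Output: "VD"
Token 3: backref(off=1, len=3) (overlapping!). Copied 'DDD' from pos 1. Output: "VDDDD"
Token 4: literal('F'). Output: "VDDDDF"
Token 5: backref(off=3, len=5) (overlapping!). Copied 'DDFDD' from pos 3. Output: "VDDDDFDDFDD"
Token 6: literal('T'). Output: "VDDDDFDDFDDT"
Token 7: backref(off=4, len=1). Buffer before: "VDDDDFDDFDDT" (len 12)
  byte 1: read out[8]='F', append. Buffer now: "VDDDDFDDFDDTF"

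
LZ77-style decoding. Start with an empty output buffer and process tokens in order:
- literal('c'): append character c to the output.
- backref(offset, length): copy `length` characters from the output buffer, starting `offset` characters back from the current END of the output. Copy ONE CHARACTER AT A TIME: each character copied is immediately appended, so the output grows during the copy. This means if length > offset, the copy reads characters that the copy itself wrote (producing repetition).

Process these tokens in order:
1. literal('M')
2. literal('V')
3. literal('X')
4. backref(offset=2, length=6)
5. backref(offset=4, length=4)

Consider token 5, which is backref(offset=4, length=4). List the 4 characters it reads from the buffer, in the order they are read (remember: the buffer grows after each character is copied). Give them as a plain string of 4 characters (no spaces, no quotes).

Answer: VXVX

Derivation:
Token 1: literal('M'). Output: "M"
Token 2: literal('V'). Output: "MV"
Token 3: literal('X'). Output: "MVX"
Token 4: backref(off=2, len=6) (overlapping!). Copied 'VXVXVX' from pos 1. Output: "MVXVXVXVX"
Token 5: backref(off=4, len=4). Buffer before: "MVXVXVXVX" (len 9)
  byte 1: read out[5]='V', append. Buffer now: "MVXVXVXVXV"
  byte 2: read out[6]='X', append. Buffer now: "MVXVXVXVXVX"
  byte 3: read out[7]='V', append. Buffer now: "MVXVXVXVXVXV"
  byte 4: read out[8]='X', append. Buffer now: "MVXVXVXVXVXVX"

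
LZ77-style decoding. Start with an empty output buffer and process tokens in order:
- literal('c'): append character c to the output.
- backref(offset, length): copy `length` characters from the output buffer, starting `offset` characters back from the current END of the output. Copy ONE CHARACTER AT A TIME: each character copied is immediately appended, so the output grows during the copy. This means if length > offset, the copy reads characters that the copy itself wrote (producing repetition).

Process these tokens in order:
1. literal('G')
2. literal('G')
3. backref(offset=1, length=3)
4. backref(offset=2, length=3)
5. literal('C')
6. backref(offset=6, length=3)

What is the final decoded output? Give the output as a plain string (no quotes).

Answer: GGGGGGGGCGGG

Derivation:
Token 1: literal('G'). Output: "G"
Token 2: literal('G'). Output: "GG"
Token 3: backref(off=1, len=3) (overlapping!). Copied 'GGG' from pos 1. Output: "GGGGG"
Token 4: backref(off=2, len=3) (overlapping!). Copied 'GGG' from pos 3. Output: "GGGGGGGG"
Token 5: literal('C'). Output: "GGGGGGGGC"
Token 6: backref(off=6, len=3). Copied 'GGG' from pos 3. Output: "GGGGGGGGCGGG"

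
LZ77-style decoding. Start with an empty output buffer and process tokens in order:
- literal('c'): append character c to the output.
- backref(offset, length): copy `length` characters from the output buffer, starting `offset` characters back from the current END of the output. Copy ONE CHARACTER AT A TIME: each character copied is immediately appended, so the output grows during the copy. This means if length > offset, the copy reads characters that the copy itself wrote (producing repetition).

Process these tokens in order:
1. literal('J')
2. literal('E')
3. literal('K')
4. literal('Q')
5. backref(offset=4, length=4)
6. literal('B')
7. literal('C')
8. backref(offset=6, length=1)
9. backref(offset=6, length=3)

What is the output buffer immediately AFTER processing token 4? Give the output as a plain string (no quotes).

Answer: JEKQ

Derivation:
Token 1: literal('J'). Output: "J"
Token 2: literal('E'). Output: "JE"
Token 3: literal('K'). Output: "JEK"
Token 4: literal('Q'). Output: "JEKQ"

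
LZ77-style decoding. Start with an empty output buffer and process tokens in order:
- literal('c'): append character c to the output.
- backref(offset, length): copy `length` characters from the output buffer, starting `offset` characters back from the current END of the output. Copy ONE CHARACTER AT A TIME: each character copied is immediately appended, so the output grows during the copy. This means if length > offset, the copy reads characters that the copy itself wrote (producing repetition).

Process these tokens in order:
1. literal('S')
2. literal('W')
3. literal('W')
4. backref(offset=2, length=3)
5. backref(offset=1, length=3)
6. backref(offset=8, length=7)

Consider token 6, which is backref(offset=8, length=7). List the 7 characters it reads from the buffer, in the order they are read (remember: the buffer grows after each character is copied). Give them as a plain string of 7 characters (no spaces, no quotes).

Token 1: literal('S'). Output: "S"
Token 2: literal('W'). Output: "SW"
Token 3: literal('W'). Output: "SWW"
Token 4: backref(off=2, len=3) (overlapping!). Copied 'WWW' from pos 1. Output: "SWWWWW"
Token 5: backref(off=1, len=3) (overlapping!). Copied 'WWW' from pos 5. Output: "SWWWWWWWW"
Token 6: backref(off=8, len=7). Buffer before: "SWWWWWWWW" (len 9)
  byte 1: read out[1]='W', append. Buffer now: "SWWWWWWWWW"
  byte 2: read out[2]='W', append. Buffer now: "SWWWWWWWWWW"
  byte 3: read out[3]='W', append. Buffer now: "SWWWWWWWWWWW"
  byte 4: read out[4]='W', append. Buffer now: "SWWWWWWWWWWWW"
  byte 5: read out[5]='W', append. Buffer now: "SWWWWWWWWWWWWW"
  byte 6: read out[6]='W', append. Buffer now: "SWWWWWWWWWWWWWW"
  byte 7: read out[7]='W', append. Buffer now: "SWWWWWWWWWWWWWWW"

Answer: WWWWWWW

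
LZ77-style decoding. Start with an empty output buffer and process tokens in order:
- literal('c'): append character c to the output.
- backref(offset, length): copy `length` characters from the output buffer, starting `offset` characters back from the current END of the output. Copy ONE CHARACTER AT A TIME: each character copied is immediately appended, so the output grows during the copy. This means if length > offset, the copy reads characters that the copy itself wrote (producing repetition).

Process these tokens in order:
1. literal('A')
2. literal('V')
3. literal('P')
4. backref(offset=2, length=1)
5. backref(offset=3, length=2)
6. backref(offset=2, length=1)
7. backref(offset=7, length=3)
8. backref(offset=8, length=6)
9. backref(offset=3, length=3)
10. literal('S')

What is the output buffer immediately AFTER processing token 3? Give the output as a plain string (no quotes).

Answer: AVP

Derivation:
Token 1: literal('A'). Output: "A"
Token 2: literal('V'). Output: "AV"
Token 3: literal('P'). Output: "AVP"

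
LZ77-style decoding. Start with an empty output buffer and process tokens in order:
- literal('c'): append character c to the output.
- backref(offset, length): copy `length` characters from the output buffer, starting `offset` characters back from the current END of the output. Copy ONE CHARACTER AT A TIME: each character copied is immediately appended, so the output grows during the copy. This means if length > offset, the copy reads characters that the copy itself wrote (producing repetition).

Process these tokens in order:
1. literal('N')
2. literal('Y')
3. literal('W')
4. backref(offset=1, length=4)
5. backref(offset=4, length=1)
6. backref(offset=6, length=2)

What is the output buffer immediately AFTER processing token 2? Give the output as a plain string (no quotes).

Token 1: literal('N'). Output: "N"
Token 2: literal('Y'). Output: "NY"

Answer: NY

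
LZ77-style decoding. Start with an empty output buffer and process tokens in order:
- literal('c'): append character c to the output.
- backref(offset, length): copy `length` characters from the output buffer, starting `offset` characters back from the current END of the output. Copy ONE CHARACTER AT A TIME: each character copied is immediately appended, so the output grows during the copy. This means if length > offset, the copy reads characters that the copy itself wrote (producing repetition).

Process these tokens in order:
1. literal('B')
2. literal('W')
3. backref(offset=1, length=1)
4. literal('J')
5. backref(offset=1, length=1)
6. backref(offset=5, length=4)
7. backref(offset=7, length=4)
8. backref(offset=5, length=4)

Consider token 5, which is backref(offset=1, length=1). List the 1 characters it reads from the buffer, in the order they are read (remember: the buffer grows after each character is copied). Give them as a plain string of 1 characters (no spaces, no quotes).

Token 1: literal('B'). Output: "B"
Token 2: literal('W'). Output: "BW"
Token 3: backref(off=1, len=1). Copied 'W' from pos 1. Output: "BWW"
Token 4: literal('J'). Output: "BWWJ"
Token 5: backref(off=1, len=1). Buffer before: "BWWJ" (len 4)
  byte 1: read out[3]='J', append. Buffer now: "BWWJJ"

Answer: J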